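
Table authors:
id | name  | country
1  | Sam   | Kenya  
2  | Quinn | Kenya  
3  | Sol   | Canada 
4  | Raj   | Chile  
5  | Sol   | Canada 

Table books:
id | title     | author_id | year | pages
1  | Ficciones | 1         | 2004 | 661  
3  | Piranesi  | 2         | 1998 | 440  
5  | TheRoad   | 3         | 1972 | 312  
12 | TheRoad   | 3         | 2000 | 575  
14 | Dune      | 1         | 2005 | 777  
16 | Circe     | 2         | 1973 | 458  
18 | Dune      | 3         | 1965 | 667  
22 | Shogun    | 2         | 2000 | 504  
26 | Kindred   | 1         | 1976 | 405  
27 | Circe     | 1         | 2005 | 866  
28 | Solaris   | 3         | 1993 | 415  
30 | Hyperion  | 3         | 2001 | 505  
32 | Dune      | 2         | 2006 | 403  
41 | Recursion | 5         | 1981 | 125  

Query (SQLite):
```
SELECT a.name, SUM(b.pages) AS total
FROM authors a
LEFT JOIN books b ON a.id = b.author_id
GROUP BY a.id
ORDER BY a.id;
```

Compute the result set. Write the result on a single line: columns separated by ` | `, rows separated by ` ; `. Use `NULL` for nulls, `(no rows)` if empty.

Sam | 2709 ; Quinn | 1805 ; Sol | 2474 ; Raj | NULL ; Sol | 125

LEFT JOIN keeps every authors row; unmatched ones get NULL for books columns.
Group by authors.id and compute SUM(b.pages). SUM over an all-NULL group is NULL.
  1: ids {1, 14, 26, 27} → SUM(b.pages)=2709
  2: ids {3, 16, 22, 32} → SUM(b.pages)=1805
  3: ids {5, 12, 18, 28, 30} → SUM(b.pages)=2474
  4: ids {—} → SUM(b.pages)=NULL
  5: ids {41} → SUM(b.pages)=125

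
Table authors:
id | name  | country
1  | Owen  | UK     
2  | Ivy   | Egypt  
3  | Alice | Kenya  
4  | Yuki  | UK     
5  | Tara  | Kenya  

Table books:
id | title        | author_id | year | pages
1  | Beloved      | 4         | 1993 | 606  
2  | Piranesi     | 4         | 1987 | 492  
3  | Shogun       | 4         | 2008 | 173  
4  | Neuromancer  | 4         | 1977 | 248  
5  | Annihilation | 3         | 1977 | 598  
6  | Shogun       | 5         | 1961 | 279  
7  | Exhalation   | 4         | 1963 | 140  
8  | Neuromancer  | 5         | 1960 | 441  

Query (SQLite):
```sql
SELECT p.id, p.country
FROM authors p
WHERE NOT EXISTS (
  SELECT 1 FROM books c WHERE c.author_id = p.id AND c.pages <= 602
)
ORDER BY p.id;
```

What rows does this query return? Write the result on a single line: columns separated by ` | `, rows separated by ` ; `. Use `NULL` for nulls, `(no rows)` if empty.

For each authors row, check whether any books with matching author_id has pages <= 602.
Keep rows where that is false.

1 | UK ; 2 | Egypt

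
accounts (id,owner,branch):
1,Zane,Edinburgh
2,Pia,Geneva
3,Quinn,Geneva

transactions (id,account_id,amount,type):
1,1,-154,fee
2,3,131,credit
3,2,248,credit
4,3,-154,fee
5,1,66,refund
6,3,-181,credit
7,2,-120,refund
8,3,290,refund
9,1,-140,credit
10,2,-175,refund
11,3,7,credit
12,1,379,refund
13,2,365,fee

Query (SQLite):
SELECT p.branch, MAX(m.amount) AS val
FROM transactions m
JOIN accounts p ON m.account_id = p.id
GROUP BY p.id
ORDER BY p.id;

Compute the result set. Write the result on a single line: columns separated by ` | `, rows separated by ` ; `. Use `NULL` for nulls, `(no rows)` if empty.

Edinburgh | 379 ; Geneva | 365 ; Geneva | 290

Join each transactions row to its accounts via account_id.
Group joined rows by accounts.id; compute MAX(m.amount) per group.
  1: ids {1, 5, 9, 12} → MAX(m.amount)=379
  2: ids {3, 7, 10, 13} → MAX(m.amount)=365
  3: ids {2, 4, 6, 8, 11} → MAX(m.amount)=290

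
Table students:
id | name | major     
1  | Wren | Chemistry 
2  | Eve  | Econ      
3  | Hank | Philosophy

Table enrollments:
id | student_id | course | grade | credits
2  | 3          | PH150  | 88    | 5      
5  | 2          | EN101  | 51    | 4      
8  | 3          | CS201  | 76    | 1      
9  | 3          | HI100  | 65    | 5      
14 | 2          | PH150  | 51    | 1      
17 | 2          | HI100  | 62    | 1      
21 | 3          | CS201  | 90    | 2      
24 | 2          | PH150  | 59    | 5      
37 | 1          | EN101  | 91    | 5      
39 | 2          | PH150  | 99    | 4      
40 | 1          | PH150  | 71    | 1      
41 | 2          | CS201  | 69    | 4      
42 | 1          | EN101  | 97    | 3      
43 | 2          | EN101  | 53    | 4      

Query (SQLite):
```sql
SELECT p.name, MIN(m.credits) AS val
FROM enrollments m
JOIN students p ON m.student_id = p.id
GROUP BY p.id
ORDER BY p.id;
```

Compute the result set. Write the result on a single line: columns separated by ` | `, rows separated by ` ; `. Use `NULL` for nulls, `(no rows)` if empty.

Join each enrollments row to its students via student_id.
Group joined rows by students.id; compute MIN(m.credits) per group.
  1: ids {37, 40, 42} → MIN(m.credits)=1
  2: ids {5, 14, 17, 24, 39, 41, 43} → MIN(m.credits)=1
  3: ids {2, 8, 9, 21} → MIN(m.credits)=1

Wren | 1 ; Eve | 1 ; Hank | 1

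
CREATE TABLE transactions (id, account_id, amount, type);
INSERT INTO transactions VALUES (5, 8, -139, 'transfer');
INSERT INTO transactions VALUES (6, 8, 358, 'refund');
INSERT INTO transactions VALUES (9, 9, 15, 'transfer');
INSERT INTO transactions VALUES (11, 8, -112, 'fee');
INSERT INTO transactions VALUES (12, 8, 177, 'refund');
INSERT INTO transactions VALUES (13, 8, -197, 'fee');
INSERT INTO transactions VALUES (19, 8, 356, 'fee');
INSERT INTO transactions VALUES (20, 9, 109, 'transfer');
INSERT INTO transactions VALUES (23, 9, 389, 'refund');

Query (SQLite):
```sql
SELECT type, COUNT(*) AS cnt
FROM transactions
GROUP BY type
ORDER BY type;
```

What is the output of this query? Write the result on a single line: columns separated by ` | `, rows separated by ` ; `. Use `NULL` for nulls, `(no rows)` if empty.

Partition transactions by type; compute COUNT(*) within each group.
  fee: ids {11, 13, 19} → COUNT(*)=3
  refund: ids {6, 12, 23} → COUNT(*)=3
  transfer: ids {5, 9, 20} → COUNT(*)=3

fee | 3 ; refund | 3 ; transfer | 3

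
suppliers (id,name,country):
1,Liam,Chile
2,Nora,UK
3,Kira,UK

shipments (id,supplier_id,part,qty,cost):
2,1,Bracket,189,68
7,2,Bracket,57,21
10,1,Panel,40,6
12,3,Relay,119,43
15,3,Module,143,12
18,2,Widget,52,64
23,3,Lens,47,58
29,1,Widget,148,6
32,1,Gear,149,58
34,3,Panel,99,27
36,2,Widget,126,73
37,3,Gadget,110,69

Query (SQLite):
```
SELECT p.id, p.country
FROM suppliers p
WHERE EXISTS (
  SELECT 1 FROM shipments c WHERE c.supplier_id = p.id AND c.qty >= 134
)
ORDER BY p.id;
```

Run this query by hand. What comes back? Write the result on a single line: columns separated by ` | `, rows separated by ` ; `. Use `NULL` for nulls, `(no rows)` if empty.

1 | Chile ; 3 | UK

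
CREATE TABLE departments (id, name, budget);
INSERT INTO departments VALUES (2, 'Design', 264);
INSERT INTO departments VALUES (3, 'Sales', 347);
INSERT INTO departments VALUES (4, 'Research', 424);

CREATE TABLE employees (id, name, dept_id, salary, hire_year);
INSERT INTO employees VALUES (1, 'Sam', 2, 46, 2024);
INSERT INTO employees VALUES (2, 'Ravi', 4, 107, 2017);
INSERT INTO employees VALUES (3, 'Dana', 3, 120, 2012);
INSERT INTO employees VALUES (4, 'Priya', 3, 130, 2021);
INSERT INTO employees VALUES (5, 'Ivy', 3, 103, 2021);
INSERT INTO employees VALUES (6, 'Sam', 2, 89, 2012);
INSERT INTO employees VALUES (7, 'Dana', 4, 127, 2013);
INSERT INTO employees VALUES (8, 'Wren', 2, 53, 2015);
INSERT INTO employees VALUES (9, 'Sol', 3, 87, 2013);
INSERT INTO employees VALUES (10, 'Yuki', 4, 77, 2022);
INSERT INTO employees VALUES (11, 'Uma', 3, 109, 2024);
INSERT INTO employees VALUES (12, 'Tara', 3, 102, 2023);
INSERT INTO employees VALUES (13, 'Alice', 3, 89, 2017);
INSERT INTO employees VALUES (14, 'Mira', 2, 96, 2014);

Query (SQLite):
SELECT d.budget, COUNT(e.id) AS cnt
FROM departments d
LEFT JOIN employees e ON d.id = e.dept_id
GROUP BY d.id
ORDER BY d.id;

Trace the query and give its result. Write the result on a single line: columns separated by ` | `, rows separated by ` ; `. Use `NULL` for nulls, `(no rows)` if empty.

LEFT JOIN keeps every departments row; unmatched ones get NULL for employees columns.
Group by departments.id and compute COUNT(e.id). COUNT(col) of an all-NULL group is 0.
  2: ids {1, 6, 8, 14} → COUNT(e.id)=4
  3: ids {3, 4, 5, 9, 11, 12, 13} → COUNT(e.id)=7
  4: ids {2, 7, 10} → COUNT(e.id)=3

264 | 4 ; 347 | 7 ; 424 | 3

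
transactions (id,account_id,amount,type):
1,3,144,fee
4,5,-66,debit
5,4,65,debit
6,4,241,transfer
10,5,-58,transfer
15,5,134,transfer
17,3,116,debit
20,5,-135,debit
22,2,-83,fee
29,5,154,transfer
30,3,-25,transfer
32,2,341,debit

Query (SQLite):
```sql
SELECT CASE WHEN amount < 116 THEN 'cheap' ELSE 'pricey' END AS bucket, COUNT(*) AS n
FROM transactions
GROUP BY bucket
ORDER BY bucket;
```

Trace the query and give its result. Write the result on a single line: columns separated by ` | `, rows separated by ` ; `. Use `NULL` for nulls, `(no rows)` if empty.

Bucket rows by amount < 116 → 'cheap' else 'pricey'; count each bucket.

cheap | 6 ; pricey | 6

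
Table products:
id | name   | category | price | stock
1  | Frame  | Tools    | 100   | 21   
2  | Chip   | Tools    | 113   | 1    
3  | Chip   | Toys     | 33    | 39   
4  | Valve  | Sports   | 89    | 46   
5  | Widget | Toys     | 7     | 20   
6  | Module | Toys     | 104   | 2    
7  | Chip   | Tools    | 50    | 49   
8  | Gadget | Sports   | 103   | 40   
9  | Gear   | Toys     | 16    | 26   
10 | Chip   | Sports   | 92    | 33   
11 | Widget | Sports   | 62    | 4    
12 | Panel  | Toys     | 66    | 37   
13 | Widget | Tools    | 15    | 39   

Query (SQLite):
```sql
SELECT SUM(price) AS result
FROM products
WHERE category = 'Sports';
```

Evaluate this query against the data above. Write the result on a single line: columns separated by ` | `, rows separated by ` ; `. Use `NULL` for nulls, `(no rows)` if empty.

Rows where category='Sports' → price values: [89, 103, 92, 62].
SUM of non-NULL values = 346.

346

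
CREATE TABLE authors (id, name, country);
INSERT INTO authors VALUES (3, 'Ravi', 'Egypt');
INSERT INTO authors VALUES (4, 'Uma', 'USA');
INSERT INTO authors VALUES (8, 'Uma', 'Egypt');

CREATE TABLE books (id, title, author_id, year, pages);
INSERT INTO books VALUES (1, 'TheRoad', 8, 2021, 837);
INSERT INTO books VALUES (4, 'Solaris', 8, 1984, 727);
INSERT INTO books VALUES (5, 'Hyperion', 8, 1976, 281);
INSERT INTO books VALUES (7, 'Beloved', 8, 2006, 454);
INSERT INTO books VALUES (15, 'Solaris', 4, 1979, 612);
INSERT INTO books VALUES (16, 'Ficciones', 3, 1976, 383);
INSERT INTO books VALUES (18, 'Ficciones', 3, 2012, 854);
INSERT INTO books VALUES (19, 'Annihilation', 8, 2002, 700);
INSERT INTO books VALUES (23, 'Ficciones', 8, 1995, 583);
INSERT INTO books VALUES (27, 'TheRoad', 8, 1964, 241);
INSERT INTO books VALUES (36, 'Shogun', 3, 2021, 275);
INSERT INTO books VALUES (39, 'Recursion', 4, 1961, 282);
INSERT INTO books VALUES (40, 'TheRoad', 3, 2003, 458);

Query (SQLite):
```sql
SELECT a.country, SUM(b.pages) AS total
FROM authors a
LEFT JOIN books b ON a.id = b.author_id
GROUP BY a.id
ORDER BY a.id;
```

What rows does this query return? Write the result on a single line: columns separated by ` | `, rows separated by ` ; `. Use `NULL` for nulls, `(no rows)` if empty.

LEFT JOIN keeps every authors row; unmatched ones get NULL for books columns.
Group by authors.id and compute SUM(b.pages). SUM over an all-NULL group is NULL.
  3: ids {16, 18, 36, 40} → SUM(b.pages)=1970
  4: ids {15, 39} → SUM(b.pages)=894
  8: ids {1, 4, 5, 7, 19, 23, 27} → SUM(b.pages)=3823

Egypt | 1970 ; USA | 894 ; Egypt | 3823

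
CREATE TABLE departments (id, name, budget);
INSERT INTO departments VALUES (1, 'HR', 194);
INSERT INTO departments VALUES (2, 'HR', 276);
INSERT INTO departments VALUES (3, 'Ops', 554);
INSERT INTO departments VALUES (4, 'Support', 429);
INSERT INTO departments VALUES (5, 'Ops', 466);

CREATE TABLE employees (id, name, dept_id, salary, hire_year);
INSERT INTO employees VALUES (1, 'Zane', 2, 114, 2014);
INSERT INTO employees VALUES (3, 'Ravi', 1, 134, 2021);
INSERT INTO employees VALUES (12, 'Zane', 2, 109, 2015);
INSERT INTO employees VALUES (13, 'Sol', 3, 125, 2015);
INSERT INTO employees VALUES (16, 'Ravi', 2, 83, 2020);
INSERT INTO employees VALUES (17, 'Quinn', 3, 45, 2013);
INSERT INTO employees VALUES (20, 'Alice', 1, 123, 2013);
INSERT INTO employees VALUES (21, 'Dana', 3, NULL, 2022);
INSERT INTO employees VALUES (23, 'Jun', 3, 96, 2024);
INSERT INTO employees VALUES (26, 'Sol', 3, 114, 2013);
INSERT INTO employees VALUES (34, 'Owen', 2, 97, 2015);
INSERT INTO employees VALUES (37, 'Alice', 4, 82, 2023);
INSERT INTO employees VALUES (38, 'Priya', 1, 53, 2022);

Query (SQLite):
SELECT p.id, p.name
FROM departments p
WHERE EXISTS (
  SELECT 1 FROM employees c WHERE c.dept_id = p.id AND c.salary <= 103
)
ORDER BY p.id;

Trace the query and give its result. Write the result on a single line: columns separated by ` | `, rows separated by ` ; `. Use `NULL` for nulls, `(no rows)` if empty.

1 | HR ; 2 | HR ; 3 | Ops ; 4 | Support

For each departments row, check whether any employees with matching dept_id has salary <= 103.
Keep rows where that is true.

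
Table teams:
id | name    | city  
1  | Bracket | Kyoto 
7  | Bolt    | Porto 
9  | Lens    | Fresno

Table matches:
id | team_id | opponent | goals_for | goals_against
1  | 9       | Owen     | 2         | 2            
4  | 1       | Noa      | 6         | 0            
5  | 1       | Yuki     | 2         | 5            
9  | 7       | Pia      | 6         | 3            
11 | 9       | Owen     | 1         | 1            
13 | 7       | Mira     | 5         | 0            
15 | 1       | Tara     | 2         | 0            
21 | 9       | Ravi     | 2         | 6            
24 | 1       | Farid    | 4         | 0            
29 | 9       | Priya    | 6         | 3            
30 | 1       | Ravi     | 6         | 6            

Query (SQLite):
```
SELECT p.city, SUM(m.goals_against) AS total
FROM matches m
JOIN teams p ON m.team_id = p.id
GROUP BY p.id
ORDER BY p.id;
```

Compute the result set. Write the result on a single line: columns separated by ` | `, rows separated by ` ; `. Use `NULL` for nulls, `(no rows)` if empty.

Join each matches row to its teams via team_id.
Group joined rows by teams.id; compute SUM(m.goals_against) per group.
  1: ids {4, 5, 15, 24, 30} → SUM(m.goals_against)=11
  7: ids {9, 13} → SUM(m.goals_against)=3
  9: ids {1, 11, 21, 29} → SUM(m.goals_against)=12

Kyoto | 11 ; Porto | 3 ; Fresno | 12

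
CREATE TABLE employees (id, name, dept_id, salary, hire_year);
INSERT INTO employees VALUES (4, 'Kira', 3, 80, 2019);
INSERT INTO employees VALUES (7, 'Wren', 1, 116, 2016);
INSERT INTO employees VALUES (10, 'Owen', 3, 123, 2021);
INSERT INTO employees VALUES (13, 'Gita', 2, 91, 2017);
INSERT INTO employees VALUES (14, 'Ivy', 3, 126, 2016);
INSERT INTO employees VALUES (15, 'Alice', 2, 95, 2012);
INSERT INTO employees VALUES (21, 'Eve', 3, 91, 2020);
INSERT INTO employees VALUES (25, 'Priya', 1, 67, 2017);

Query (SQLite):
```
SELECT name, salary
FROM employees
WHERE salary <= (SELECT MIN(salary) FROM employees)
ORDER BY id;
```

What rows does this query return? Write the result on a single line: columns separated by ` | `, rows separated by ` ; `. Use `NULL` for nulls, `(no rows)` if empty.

Priya | 67

Scalar subquery: MIN(salary) over all employees rows = 67.
Keep rows where salary <= that value.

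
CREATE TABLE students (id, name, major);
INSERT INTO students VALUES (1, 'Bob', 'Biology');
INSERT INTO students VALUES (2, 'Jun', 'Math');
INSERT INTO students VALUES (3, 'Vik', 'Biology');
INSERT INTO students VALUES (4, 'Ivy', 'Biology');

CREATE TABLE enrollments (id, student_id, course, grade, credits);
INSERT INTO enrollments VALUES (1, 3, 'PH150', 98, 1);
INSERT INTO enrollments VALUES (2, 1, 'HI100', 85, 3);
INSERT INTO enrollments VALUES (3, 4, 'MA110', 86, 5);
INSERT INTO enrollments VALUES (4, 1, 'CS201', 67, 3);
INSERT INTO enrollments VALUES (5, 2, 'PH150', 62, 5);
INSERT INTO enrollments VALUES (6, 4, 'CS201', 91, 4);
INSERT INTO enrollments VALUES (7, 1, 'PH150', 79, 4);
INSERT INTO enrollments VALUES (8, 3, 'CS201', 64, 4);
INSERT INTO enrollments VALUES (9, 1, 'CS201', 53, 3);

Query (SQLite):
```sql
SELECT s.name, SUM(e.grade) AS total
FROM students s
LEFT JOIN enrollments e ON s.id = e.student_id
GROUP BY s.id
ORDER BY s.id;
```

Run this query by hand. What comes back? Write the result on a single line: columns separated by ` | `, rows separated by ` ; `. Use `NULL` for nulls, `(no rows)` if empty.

LEFT JOIN keeps every students row; unmatched ones get NULL for enrollments columns.
Group by students.id and compute SUM(e.grade). SUM over an all-NULL group is NULL.
  1: ids {2, 4, 7, 9} → SUM(e.grade)=284
  2: ids {5} → SUM(e.grade)=62
  3: ids {1, 8} → SUM(e.grade)=162
  4: ids {3, 6} → SUM(e.grade)=177

Bob | 284 ; Jun | 62 ; Vik | 162 ; Ivy | 177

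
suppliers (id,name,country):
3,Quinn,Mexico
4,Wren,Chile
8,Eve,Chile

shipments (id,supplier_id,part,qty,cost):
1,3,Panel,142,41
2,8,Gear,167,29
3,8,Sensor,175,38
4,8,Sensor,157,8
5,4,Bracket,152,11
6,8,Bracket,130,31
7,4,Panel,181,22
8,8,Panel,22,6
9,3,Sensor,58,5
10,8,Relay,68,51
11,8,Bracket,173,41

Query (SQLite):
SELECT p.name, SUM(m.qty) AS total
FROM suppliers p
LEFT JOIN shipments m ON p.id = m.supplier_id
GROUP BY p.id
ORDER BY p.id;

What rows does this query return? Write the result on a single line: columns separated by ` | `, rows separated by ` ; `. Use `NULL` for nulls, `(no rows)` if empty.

LEFT JOIN keeps every suppliers row; unmatched ones get NULL for shipments columns.
Group by suppliers.id and compute SUM(m.qty). SUM over an all-NULL group is NULL.
  3: ids {1, 9} → SUM(m.qty)=200
  4: ids {5, 7} → SUM(m.qty)=333
  8: ids {2, 3, 4, 6, 8, 10, 11} → SUM(m.qty)=892

Quinn | 200 ; Wren | 333 ; Eve | 892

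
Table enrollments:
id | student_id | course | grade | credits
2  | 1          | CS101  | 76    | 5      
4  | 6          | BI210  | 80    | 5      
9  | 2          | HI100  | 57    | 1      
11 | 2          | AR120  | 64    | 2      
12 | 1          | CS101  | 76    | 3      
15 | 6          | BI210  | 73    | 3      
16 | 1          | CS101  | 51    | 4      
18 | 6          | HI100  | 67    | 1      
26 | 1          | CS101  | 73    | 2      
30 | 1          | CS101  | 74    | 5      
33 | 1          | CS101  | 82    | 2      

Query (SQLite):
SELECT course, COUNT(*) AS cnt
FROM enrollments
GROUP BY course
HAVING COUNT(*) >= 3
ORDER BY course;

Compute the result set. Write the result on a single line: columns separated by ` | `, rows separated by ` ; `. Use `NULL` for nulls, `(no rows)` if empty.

Partition enrollments by course; compute COUNT(*) within each group.
HAVING: keep groups with count ≥ 3.
  AR120: ids {11} → COUNT(*)=1
  BI210: ids {4, 15} → COUNT(*)=2
  CS101: ids {2, 12, 16, 26, 30, 33} → COUNT(*)=6
  HI100: ids {9, 18} → COUNT(*)=2

CS101 | 6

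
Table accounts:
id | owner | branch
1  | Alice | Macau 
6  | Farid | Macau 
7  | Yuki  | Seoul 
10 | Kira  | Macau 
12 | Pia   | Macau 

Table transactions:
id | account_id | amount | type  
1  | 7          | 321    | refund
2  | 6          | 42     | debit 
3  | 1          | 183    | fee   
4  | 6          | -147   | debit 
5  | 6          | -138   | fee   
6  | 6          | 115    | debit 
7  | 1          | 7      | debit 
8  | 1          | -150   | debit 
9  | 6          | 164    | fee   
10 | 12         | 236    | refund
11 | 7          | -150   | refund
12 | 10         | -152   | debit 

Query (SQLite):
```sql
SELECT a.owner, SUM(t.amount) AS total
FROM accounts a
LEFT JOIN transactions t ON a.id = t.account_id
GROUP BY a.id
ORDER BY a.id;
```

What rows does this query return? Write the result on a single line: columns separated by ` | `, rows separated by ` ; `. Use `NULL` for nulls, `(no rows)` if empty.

LEFT JOIN keeps every accounts row; unmatched ones get NULL for transactions columns.
Group by accounts.id and compute SUM(t.amount). SUM over an all-NULL group is NULL.
  1: ids {3, 7, 8} → SUM(t.amount)=40
  6: ids {2, 4, 5, 6, 9} → SUM(t.amount)=36
  7: ids {1, 11} → SUM(t.amount)=171
  10: ids {12} → SUM(t.amount)=-152
  12: ids {10} → SUM(t.amount)=236

Alice | 40 ; Farid | 36 ; Yuki | 171 ; Kira | -152 ; Pia | 236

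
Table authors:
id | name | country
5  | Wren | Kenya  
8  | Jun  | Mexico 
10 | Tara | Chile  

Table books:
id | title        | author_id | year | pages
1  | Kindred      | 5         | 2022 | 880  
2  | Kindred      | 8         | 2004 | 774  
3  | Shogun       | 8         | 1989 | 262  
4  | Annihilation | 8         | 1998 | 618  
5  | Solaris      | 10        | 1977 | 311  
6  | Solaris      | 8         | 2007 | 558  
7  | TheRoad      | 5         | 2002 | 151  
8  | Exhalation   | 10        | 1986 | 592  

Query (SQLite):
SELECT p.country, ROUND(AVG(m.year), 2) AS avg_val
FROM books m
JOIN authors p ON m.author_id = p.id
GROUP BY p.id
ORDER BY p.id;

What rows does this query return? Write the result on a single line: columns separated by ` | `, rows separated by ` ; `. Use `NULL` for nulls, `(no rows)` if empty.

Kenya | 2012 ; Mexico | 1999.5 ; Chile | 1981.5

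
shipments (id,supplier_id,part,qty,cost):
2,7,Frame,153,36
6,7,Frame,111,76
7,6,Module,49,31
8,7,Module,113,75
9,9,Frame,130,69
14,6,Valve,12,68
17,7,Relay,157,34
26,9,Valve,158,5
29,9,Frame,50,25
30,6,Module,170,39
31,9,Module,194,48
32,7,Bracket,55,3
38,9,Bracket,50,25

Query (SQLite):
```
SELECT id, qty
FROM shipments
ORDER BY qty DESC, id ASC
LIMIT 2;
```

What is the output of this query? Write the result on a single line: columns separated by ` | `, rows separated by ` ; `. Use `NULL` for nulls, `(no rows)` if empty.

31 | 194 ; 30 | 170

Sort by qty desc, tiebreak id asc: (194, id=31), (170, id=30), (158, id=26), (157, id=17), (153, id=2) …. Take first 2.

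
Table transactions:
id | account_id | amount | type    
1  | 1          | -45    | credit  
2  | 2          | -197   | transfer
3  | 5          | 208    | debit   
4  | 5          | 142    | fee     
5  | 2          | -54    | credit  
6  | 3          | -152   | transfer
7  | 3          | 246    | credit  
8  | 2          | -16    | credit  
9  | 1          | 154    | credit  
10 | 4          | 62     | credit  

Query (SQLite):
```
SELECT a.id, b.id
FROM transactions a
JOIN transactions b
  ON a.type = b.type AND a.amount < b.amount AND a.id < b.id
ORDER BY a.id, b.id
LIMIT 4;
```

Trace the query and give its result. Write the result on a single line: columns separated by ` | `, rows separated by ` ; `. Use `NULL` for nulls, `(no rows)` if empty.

Pairs (a,b) with same type, a.amount < b.amount, a.id < b.id.
type groups: credit:{1,5,7,8,9,10} debit:{3} fee:{4} transfer:{2,6}
Ordered by (a.id, b.id); first 4.

1 | 7 ; 1 | 8 ; 1 | 9 ; 1 | 10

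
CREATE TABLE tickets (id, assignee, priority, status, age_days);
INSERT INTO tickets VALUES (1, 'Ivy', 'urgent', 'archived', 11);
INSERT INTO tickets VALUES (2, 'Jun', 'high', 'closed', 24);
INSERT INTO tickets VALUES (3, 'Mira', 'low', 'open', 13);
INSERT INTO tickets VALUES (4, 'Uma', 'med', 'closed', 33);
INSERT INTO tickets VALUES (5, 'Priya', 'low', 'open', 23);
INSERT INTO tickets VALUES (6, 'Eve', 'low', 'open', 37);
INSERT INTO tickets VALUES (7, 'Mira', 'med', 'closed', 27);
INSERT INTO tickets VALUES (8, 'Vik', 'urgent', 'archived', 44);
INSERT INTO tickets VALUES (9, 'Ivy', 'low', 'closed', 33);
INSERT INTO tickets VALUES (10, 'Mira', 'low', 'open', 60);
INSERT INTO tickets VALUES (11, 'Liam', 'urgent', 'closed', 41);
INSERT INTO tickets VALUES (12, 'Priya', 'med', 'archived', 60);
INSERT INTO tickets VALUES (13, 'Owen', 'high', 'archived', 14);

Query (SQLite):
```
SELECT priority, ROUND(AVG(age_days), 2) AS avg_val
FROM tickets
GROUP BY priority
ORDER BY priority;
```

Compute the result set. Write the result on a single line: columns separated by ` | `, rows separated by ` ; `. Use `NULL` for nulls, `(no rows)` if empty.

Partition tickets by priority; compute ROUND(AVG(age_days), 2) within each group.
  high: ids {2, 13} → ROUND(AVG(age_days), 2)=19
  low: ids {3, 5, 6, 9, 10} → ROUND(AVG(age_days), 2)=33.2
  med: ids {4, 7, 12} → ROUND(AVG(age_days), 2)=40
  urgent: ids {1, 8, 11} → ROUND(AVG(age_days), 2)=32

high | 19 ; low | 33.2 ; med | 40 ; urgent | 32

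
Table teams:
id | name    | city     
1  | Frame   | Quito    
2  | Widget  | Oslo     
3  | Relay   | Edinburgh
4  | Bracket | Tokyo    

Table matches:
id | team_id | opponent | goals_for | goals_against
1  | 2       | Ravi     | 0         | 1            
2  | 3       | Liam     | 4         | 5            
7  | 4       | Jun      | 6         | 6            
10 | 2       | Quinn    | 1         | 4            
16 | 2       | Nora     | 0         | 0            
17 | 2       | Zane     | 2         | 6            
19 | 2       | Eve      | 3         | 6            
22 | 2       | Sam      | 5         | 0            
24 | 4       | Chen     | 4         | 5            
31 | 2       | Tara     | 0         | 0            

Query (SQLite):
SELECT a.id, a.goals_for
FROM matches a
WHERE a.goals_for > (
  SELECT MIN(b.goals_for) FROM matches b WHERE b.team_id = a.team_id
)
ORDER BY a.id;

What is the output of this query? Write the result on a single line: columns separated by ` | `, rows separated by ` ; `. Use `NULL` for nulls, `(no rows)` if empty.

7 | 6 ; 10 | 1 ; 17 | 2 ; 19 | 3 ; 22 | 5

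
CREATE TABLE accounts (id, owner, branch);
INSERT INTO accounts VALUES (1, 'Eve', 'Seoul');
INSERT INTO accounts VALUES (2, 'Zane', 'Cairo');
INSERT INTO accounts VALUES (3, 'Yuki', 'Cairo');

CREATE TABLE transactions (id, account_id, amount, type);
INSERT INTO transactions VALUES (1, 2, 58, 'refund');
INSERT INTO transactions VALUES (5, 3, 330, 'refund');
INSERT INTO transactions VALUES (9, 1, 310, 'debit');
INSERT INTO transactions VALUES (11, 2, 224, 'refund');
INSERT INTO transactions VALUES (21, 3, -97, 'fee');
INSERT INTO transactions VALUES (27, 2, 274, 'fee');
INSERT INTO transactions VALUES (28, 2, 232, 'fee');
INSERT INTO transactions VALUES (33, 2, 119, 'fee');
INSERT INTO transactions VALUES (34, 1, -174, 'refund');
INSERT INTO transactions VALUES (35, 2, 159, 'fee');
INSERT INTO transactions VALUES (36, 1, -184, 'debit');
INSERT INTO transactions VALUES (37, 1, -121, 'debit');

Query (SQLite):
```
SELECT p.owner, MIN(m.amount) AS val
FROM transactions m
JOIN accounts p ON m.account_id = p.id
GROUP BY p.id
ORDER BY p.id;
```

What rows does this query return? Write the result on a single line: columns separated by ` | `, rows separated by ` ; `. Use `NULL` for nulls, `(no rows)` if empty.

Eve | -184 ; Zane | 58 ; Yuki | -97

Join each transactions row to its accounts via account_id.
Group joined rows by accounts.id; compute MIN(m.amount) per group.
  1: ids {9, 34, 36, 37} → MIN(m.amount)=-184
  2: ids {1, 11, 27, 28, 33, 35} → MIN(m.amount)=58
  3: ids {5, 21} → MIN(m.amount)=-97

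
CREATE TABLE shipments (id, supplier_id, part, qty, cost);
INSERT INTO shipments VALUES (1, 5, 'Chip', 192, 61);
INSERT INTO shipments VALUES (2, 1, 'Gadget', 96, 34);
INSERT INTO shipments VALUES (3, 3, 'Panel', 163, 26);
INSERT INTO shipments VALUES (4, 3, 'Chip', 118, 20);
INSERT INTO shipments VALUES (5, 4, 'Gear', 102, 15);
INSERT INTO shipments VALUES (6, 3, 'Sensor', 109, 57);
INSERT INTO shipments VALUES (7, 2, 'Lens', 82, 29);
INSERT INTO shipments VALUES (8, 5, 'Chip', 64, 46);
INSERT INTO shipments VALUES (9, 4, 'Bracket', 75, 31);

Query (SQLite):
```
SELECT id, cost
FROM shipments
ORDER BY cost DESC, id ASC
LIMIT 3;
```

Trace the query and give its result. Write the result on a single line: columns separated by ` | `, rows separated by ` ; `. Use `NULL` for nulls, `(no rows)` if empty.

1 | 61 ; 6 | 57 ; 8 | 46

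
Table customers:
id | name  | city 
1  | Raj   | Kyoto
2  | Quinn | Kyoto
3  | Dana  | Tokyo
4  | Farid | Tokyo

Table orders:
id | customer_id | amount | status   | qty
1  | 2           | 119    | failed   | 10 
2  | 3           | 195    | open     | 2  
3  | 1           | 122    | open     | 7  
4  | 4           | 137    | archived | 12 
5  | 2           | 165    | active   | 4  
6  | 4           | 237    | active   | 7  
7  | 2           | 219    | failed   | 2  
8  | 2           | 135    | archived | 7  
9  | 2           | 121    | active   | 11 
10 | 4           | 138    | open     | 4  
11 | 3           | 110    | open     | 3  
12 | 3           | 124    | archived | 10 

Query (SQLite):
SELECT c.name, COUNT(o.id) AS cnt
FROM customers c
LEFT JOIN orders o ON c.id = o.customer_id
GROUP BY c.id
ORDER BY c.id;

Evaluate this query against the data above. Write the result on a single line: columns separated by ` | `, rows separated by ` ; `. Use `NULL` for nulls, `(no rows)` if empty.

LEFT JOIN keeps every customers row; unmatched ones get NULL for orders columns.
Group by customers.id and compute COUNT(o.id). COUNT(col) of an all-NULL group is 0.
  1: ids {3} → COUNT(o.id)=1
  2: ids {1, 5, 7, 8, 9} → COUNT(o.id)=5
  3: ids {2, 11, 12} → COUNT(o.id)=3
  4: ids {4, 6, 10} → COUNT(o.id)=3

Raj | 1 ; Quinn | 5 ; Dana | 3 ; Farid | 3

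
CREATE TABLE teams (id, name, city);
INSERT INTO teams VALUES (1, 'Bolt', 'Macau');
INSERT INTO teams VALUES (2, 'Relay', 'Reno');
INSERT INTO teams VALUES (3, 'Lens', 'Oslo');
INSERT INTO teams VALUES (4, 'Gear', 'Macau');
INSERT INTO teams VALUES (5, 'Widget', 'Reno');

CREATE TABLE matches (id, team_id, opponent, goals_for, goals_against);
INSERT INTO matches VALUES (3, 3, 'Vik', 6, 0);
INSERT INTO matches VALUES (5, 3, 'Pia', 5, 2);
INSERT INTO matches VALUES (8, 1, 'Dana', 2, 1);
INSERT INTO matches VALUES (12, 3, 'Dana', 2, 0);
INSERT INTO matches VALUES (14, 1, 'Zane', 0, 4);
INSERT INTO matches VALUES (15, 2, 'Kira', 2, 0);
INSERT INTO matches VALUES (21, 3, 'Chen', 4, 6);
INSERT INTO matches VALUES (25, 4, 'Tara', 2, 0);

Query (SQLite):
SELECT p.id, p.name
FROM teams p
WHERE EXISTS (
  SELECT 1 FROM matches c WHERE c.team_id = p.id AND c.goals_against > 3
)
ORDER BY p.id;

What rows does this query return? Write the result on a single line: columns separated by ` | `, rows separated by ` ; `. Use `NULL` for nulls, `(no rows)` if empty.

1 | Bolt ; 3 | Lens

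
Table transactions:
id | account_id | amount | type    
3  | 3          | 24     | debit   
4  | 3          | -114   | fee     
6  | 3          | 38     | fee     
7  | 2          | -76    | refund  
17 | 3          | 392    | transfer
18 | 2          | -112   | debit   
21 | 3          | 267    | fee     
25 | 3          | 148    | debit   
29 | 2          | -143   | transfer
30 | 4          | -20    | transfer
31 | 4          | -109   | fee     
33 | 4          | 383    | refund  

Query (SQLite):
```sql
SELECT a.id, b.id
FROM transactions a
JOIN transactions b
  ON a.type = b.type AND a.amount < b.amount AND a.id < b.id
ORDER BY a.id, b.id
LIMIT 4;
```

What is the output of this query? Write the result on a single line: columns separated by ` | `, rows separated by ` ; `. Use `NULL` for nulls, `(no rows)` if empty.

3 | 25 ; 4 | 6 ; 4 | 21 ; 4 | 31

Pairs (a,b) with same type, a.amount < b.amount, a.id < b.id.
type groups: debit:{3,18,25} fee:{4,6,21,31} refund:{7,33} transfer:{17,29,30}
Ordered by (a.id, b.id); first 4.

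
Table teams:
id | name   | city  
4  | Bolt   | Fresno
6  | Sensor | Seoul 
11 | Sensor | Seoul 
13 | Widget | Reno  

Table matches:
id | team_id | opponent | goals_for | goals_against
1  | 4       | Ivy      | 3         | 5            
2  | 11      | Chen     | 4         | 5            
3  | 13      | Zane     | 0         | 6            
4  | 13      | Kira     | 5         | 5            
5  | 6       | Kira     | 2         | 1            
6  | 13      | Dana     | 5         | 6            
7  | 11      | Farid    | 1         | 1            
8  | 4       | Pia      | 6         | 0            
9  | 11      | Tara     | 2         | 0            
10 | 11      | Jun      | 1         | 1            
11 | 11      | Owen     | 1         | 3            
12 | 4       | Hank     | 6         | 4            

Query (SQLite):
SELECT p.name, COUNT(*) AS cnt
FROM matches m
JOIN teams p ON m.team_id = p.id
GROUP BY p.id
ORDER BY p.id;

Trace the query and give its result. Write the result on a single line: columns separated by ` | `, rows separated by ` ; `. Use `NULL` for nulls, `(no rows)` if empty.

Join each matches row to its teams via team_id.
Group joined rows by teams.id; compute COUNT(*) per group.
  4: ids {1, 8, 12} → COUNT(*)=3
  6: ids {5} → COUNT(*)=1
  11: ids {2, 7, 9, 10, 11} → COUNT(*)=5
  13: ids {3, 4, 6} → COUNT(*)=3

Bolt | 3 ; Sensor | 1 ; Sensor | 5 ; Widget | 3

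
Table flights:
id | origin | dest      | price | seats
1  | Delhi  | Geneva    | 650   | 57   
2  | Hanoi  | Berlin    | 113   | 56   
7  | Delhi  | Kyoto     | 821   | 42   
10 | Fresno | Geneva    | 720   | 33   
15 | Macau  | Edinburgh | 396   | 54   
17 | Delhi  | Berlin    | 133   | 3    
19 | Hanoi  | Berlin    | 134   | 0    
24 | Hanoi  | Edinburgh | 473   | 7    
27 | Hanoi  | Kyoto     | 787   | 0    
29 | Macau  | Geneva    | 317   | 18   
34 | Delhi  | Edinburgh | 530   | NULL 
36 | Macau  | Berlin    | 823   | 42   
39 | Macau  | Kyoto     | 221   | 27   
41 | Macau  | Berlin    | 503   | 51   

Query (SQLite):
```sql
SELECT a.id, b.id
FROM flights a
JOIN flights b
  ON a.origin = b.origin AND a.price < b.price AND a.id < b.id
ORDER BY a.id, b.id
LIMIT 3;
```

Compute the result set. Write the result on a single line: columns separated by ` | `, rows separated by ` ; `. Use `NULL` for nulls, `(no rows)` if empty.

1 | 7 ; 2 | 19 ; 2 | 24

Pairs (a,b) with same origin, a.price < b.price, a.id < b.id.
origin groups: Delhi:{1,7,17,34} Fresno:{10} Hanoi:{2,19,24,27} Macau:{15,29,36,39,41}
Ordered by (a.id, b.id); first 3.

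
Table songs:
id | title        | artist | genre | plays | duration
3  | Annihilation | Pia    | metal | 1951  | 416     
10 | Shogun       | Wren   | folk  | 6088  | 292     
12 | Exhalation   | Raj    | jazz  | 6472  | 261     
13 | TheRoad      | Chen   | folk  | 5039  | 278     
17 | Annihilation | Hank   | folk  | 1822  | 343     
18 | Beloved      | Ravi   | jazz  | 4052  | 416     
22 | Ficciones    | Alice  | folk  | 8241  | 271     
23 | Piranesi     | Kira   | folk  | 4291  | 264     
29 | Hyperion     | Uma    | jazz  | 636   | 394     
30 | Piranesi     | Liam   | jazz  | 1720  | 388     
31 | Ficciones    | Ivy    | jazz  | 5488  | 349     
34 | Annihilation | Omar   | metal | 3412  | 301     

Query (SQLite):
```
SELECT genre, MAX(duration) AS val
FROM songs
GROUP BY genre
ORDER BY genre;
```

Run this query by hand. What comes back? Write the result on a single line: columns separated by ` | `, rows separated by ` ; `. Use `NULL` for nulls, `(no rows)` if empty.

folk | 343 ; jazz | 416 ; metal | 416

Partition songs by genre; compute MAX(duration) within each group.
  folk: ids {10, 13, 17, 22, 23} → MAX(duration)=343
  jazz: ids {12, 18, 29, 30, 31} → MAX(duration)=416
  metal: ids {3, 34} → MAX(duration)=416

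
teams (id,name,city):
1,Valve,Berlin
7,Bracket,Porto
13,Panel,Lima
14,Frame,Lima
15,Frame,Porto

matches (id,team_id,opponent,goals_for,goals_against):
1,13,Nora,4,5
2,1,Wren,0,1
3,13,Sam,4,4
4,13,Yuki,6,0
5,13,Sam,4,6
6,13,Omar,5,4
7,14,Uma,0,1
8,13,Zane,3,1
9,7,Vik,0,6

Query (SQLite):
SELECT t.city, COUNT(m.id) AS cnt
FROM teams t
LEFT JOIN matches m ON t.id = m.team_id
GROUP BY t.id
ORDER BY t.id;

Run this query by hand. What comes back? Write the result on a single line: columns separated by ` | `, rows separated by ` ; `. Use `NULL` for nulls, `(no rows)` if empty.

Berlin | 1 ; Porto | 1 ; Lima | 6 ; Lima | 1 ; Porto | 0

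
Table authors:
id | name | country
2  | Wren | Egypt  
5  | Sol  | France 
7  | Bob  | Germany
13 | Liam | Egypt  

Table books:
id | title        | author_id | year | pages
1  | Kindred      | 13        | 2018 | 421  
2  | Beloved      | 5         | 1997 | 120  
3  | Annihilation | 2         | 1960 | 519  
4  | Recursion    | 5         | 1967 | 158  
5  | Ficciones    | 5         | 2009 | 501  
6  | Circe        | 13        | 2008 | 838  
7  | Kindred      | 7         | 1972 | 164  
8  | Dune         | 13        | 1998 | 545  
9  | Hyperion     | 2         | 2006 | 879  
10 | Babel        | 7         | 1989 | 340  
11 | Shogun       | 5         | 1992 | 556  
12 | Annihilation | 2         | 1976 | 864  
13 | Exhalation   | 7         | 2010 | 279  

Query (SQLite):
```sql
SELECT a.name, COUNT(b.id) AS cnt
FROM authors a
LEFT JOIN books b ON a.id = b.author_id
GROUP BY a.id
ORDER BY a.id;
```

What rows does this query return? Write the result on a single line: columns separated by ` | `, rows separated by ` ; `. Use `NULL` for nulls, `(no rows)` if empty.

Wren | 3 ; Sol | 4 ; Bob | 3 ; Liam | 3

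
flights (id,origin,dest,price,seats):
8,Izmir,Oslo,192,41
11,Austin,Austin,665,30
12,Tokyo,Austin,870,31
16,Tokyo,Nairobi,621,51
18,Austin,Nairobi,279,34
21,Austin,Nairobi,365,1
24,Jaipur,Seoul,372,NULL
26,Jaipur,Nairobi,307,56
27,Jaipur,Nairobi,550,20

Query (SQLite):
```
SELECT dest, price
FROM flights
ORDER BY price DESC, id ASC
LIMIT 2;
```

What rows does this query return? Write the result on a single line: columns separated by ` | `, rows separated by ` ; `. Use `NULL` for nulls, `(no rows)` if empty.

Sort by price desc, tiebreak id asc: (870, id=12), (665, id=11), (621, id=16), (550, id=27), (372, id=24) …. Take first 2.

Austin | 870 ; Austin | 665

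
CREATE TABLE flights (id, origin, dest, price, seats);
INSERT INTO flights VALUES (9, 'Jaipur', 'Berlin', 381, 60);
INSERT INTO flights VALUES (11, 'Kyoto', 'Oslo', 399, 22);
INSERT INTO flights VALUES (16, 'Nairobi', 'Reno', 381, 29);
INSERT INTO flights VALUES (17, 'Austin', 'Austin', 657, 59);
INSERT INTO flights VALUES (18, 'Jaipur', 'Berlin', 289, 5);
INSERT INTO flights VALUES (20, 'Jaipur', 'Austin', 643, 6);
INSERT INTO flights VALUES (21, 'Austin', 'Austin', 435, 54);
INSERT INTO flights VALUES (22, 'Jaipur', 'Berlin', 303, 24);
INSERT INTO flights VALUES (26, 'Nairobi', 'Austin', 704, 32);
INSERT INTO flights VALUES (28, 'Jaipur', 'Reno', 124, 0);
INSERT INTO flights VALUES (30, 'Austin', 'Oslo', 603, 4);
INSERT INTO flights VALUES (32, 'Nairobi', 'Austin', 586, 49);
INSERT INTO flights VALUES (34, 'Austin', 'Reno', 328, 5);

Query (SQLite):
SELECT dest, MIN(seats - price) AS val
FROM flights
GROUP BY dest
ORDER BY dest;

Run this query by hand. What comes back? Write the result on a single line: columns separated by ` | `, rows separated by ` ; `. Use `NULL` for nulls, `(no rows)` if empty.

Austin | -672 ; Berlin | -321 ; Oslo | -599 ; Reno | -352

For each row compute seats - price.
Group by dest; take MIN of the expression per group.
  Austin: ids {17, 20, 21, 26, 32} → MIN(seats - price)=-672
  Berlin: ids {9, 18, 22} → MIN(seats - price)=-321
  Oslo: ids {11, 30} → MIN(seats - price)=-599
  Reno: ids {16, 28, 34} → MIN(seats - price)=-352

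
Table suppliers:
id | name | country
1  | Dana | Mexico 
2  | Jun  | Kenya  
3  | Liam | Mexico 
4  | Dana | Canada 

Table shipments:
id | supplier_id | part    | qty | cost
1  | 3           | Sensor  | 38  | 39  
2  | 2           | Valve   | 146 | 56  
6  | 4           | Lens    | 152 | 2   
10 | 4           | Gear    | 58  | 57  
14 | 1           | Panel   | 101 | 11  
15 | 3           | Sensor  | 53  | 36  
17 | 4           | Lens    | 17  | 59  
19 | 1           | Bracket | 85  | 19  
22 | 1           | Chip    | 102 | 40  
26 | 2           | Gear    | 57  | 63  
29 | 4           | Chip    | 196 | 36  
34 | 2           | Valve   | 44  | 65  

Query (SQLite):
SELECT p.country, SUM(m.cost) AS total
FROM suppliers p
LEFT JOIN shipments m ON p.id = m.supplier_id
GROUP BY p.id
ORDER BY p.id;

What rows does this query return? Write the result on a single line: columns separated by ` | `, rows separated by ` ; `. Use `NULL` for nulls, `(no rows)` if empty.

LEFT JOIN keeps every suppliers row; unmatched ones get NULL for shipments columns.
Group by suppliers.id and compute SUM(m.cost). SUM over an all-NULL group is NULL.
  1: ids {14, 19, 22} → SUM(m.cost)=70
  2: ids {2, 26, 34} → SUM(m.cost)=184
  3: ids {1, 15} → SUM(m.cost)=75
  4: ids {6, 10, 17, 29} → SUM(m.cost)=154

Mexico | 70 ; Kenya | 184 ; Mexico | 75 ; Canada | 154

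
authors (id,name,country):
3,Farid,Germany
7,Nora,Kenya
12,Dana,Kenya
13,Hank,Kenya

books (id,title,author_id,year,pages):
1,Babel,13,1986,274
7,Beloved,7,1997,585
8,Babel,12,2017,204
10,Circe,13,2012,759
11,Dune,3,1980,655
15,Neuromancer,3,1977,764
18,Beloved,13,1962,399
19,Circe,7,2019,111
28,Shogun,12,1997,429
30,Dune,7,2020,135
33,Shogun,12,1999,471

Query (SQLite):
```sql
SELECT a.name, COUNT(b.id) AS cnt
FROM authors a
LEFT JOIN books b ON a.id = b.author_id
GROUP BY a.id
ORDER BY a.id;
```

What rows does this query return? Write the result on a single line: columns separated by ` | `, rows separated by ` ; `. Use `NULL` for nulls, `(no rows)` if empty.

Farid | 2 ; Nora | 3 ; Dana | 3 ; Hank | 3

LEFT JOIN keeps every authors row; unmatched ones get NULL for books columns.
Group by authors.id and compute COUNT(b.id). COUNT(col) of an all-NULL group is 0.
  3: ids {11, 15} → COUNT(b.id)=2
  7: ids {7, 19, 30} → COUNT(b.id)=3
  12: ids {8, 28, 33} → COUNT(b.id)=3
  13: ids {1, 10, 18} → COUNT(b.id)=3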